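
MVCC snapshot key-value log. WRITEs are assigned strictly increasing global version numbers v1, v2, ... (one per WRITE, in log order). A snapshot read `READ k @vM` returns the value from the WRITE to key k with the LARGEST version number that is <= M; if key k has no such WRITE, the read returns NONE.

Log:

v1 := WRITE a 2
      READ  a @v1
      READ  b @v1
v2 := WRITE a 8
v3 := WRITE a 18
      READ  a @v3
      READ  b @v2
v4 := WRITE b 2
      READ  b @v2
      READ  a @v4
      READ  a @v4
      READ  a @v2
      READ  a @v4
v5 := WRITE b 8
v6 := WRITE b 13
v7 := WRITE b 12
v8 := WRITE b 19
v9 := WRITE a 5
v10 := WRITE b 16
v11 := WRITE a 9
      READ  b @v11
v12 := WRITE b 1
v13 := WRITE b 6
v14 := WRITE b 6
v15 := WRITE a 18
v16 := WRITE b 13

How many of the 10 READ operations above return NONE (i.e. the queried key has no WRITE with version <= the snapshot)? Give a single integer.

v1: WRITE a=2  (a history now [(1, 2)])
READ a @v1: history=[(1, 2)] -> pick v1 -> 2
READ b @v1: history=[] -> no version <= 1 -> NONE
v2: WRITE a=8  (a history now [(1, 2), (2, 8)])
v3: WRITE a=18  (a history now [(1, 2), (2, 8), (3, 18)])
READ a @v3: history=[(1, 2), (2, 8), (3, 18)] -> pick v3 -> 18
READ b @v2: history=[] -> no version <= 2 -> NONE
v4: WRITE b=2  (b history now [(4, 2)])
READ b @v2: history=[(4, 2)] -> no version <= 2 -> NONE
READ a @v4: history=[(1, 2), (2, 8), (3, 18)] -> pick v3 -> 18
READ a @v4: history=[(1, 2), (2, 8), (3, 18)] -> pick v3 -> 18
READ a @v2: history=[(1, 2), (2, 8), (3, 18)] -> pick v2 -> 8
READ a @v4: history=[(1, 2), (2, 8), (3, 18)] -> pick v3 -> 18
v5: WRITE b=8  (b history now [(4, 2), (5, 8)])
v6: WRITE b=13  (b history now [(4, 2), (5, 8), (6, 13)])
v7: WRITE b=12  (b history now [(4, 2), (5, 8), (6, 13), (7, 12)])
v8: WRITE b=19  (b history now [(4, 2), (5, 8), (6, 13), (7, 12), (8, 19)])
v9: WRITE a=5  (a history now [(1, 2), (2, 8), (3, 18), (9, 5)])
v10: WRITE b=16  (b history now [(4, 2), (5, 8), (6, 13), (7, 12), (8, 19), (10, 16)])
v11: WRITE a=9  (a history now [(1, 2), (2, 8), (3, 18), (9, 5), (11, 9)])
READ b @v11: history=[(4, 2), (5, 8), (6, 13), (7, 12), (8, 19), (10, 16)] -> pick v10 -> 16
v12: WRITE b=1  (b history now [(4, 2), (5, 8), (6, 13), (7, 12), (8, 19), (10, 16), (12, 1)])
v13: WRITE b=6  (b history now [(4, 2), (5, 8), (6, 13), (7, 12), (8, 19), (10, 16), (12, 1), (13, 6)])
v14: WRITE b=6  (b history now [(4, 2), (5, 8), (6, 13), (7, 12), (8, 19), (10, 16), (12, 1), (13, 6), (14, 6)])
v15: WRITE a=18  (a history now [(1, 2), (2, 8), (3, 18), (9, 5), (11, 9), (15, 18)])
v16: WRITE b=13  (b history now [(4, 2), (5, 8), (6, 13), (7, 12), (8, 19), (10, 16), (12, 1), (13, 6), (14, 6), (16, 13)])
Read results in order: ['2', 'NONE', '18', 'NONE', 'NONE', '18', '18', '8', '18', '16']
NONE count = 3

Answer: 3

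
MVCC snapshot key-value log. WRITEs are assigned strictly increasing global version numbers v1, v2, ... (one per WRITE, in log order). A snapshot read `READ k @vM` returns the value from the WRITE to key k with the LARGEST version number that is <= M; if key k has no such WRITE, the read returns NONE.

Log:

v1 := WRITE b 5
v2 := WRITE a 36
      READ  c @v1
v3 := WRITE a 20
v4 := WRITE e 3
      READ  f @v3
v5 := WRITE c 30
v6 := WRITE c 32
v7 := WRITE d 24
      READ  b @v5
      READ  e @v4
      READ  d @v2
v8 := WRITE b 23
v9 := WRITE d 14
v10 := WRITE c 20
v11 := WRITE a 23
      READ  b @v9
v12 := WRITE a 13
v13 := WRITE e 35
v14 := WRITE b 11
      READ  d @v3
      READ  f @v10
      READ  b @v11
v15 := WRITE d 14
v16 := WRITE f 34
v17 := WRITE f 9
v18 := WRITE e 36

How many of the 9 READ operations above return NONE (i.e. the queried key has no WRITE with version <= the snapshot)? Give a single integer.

Answer: 5

Derivation:
v1: WRITE b=5  (b history now [(1, 5)])
v2: WRITE a=36  (a history now [(2, 36)])
READ c @v1: history=[] -> no version <= 1 -> NONE
v3: WRITE a=20  (a history now [(2, 36), (3, 20)])
v4: WRITE e=3  (e history now [(4, 3)])
READ f @v3: history=[] -> no version <= 3 -> NONE
v5: WRITE c=30  (c history now [(5, 30)])
v6: WRITE c=32  (c history now [(5, 30), (6, 32)])
v7: WRITE d=24  (d history now [(7, 24)])
READ b @v5: history=[(1, 5)] -> pick v1 -> 5
READ e @v4: history=[(4, 3)] -> pick v4 -> 3
READ d @v2: history=[(7, 24)] -> no version <= 2 -> NONE
v8: WRITE b=23  (b history now [(1, 5), (8, 23)])
v9: WRITE d=14  (d history now [(7, 24), (9, 14)])
v10: WRITE c=20  (c history now [(5, 30), (6, 32), (10, 20)])
v11: WRITE a=23  (a history now [(2, 36), (3, 20), (11, 23)])
READ b @v9: history=[(1, 5), (8, 23)] -> pick v8 -> 23
v12: WRITE a=13  (a history now [(2, 36), (3, 20), (11, 23), (12, 13)])
v13: WRITE e=35  (e history now [(4, 3), (13, 35)])
v14: WRITE b=11  (b history now [(1, 5), (8, 23), (14, 11)])
READ d @v3: history=[(7, 24), (9, 14)] -> no version <= 3 -> NONE
READ f @v10: history=[] -> no version <= 10 -> NONE
READ b @v11: history=[(1, 5), (8, 23), (14, 11)] -> pick v8 -> 23
v15: WRITE d=14  (d history now [(7, 24), (9, 14), (15, 14)])
v16: WRITE f=34  (f history now [(16, 34)])
v17: WRITE f=9  (f history now [(16, 34), (17, 9)])
v18: WRITE e=36  (e history now [(4, 3), (13, 35), (18, 36)])
Read results in order: ['NONE', 'NONE', '5', '3', 'NONE', '23', 'NONE', 'NONE', '23']
NONE count = 5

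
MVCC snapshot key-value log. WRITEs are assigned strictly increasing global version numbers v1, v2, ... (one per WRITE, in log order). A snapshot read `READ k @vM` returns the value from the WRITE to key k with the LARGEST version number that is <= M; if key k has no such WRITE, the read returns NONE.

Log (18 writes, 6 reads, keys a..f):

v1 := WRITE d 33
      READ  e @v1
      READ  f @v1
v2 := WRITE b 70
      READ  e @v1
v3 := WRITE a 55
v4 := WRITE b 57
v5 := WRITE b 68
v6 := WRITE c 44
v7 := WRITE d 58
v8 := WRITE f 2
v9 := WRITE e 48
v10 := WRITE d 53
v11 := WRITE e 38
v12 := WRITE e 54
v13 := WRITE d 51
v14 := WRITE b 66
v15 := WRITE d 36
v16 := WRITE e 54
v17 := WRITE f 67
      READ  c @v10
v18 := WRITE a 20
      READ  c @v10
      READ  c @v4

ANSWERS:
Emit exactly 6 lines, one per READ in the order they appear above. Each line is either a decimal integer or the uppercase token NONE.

Answer: NONE
NONE
NONE
44
44
NONE

Derivation:
v1: WRITE d=33  (d history now [(1, 33)])
READ e @v1: history=[] -> no version <= 1 -> NONE
READ f @v1: history=[] -> no version <= 1 -> NONE
v2: WRITE b=70  (b history now [(2, 70)])
READ e @v1: history=[] -> no version <= 1 -> NONE
v3: WRITE a=55  (a history now [(3, 55)])
v4: WRITE b=57  (b history now [(2, 70), (4, 57)])
v5: WRITE b=68  (b history now [(2, 70), (4, 57), (5, 68)])
v6: WRITE c=44  (c history now [(6, 44)])
v7: WRITE d=58  (d history now [(1, 33), (7, 58)])
v8: WRITE f=2  (f history now [(8, 2)])
v9: WRITE e=48  (e history now [(9, 48)])
v10: WRITE d=53  (d history now [(1, 33), (7, 58), (10, 53)])
v11: WRITE e=38  (e history now [(9, 48), (11, 38)])
v12: WRITE e=54  (e history now [(9, 48), (11, 38), (12, 54)])
v13: WRITE d=51  (d history now [(1, 33), (7, 58), (10, 53), (13, 51)])
v14: WRITE b=66  (b history now [(2, 70), (4, 57), (5, 68), (14, 66)])
v15: WRITE d=36  (d history now [(1, 33), (7, 58), (10, 53), (13, 51), (15, 36)])
v16: WRITE e=54  (e history now [(9, 48), (11, 38), (12, 54), (16, 54)])
v17: WRITE f=67  (f history now [(8, 2), (17, 67)])
READ c @v10: history=[(6, 44)] -> pick v6 -> 44
v18: WRITE a=20  (a history now [(3, 55), (18, 20)])
READ c @v10: history=[(6, 44)] -> pick v6 -> 44
READ c @v4: history=[(6, 44)] -> no version <= 4 -> NONE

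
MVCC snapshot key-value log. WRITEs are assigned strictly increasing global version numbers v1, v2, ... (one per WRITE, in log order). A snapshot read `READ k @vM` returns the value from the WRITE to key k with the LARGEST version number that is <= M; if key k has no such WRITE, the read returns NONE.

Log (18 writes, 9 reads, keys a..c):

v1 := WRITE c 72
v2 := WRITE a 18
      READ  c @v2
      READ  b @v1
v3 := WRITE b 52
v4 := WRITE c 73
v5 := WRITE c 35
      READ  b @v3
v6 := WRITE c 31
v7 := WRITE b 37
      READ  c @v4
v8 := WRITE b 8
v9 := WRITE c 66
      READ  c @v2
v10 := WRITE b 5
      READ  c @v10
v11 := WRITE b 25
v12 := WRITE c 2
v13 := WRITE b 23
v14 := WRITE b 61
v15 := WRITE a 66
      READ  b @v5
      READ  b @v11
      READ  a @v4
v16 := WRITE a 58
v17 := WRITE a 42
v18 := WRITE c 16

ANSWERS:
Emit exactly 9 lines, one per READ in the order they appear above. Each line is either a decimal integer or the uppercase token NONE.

Answer: 72
NONE
52
73
72
66
52
25
18

Derivation:
v1: WRITE c=72  (c history now [(1, 72)])
v2: WRITE a=18  (a history now [(2, 18)])
READ c @v2: history=[(1, 72)] -> pick v1 -> 72
READ b @v1: history=[] -> no version <= 1 -> NONE
v3: WRITE b=52  (b history now [(3, 52)])
v4: WRITE c=73  (c history now [(1, 72), (4, 73)])
v5: WRITE c=35  (c history now [(1, 72), (4, 73), (5, 35)])
READ b @v3: history=[(3, 52)] -> pick v3 -> 52
v6: WRITE c=31  (c history now [(1, 72), (4, 73), (5, 35), (6, 31)])
v7: WRITE b=37  (b history now [(3, 52), (7, 37)])
READ c @v4: history=[(1, 72), (4, 73), (5, 35), (6, 31)] -> pick v4 -> 73
v8: WRITE b=8  (b history now [(3, 52), (7, 37), (8, 8)])
v9: WRITE c=66  (c history now [(1, 72), (4, 73), (5, 35), (6, 31), (9, 66)])
READ c @v2: history=[(1, 72), (4, 73), (5, 35), (6, 31), (9, 66)] -> pick v1 -> 72
v10: WRITE b=5  (b history now [(3, 52), (7, 37), (8, 8), (10, 5)])
READ c @v10: history=[(1, 72), (4, 73), (5, 35), (6, 31), (9, 66)] -> pick v9 -> 66
v11: WRITE b=25  (b history now [(3, 52), (7, 37), (8, 8), (10, 5), (11, 25)])
v12: WRITE c=2  (c history now [(1, 72), (4, 73), (5, 35), (6, 31), (9, 66), (12, 2)])
v13: WRITE b=23  (b history now [(3, 52), (7, 37), (8, 8), (10, 5), (11, 25), (13, 23)])
v14: WRITE b=61  (b history now [(3, 52), (7, 37), (8, 8), (10, 5), (11, 25), (13, 23), (14, 61)])
v15: WRITE a=66  (a history now [(2, 18), (15, 66)])
READ b @v5: history=[(3, 52), (7, 37), (8, 8), (10, 5), (11, 25), (13, 23), (14, 61)] -> pick v3 -> 52
READ b @v11: history=[(3, 52), (7, 37), (8, 8), (10, 5), (11, 25), (13, 23), (14, 61)] -> pick v11 -> 25
READ a @v4: history=[(2, 18), (15, 66)] -> pick v2 -> 18
v16: WRITE a=58  (a history now [(2, 18), (15, 66), (16, 58)])
v17: WRITE a=42  (a history now [(2, 18), (15, 66), (16, 58), (17, 42)])
v18: WRITE c=16  (c history now [(1, 72), (4, 73), (5, 35), (6, 31), (9, 66), (12, 2), (18, 16)])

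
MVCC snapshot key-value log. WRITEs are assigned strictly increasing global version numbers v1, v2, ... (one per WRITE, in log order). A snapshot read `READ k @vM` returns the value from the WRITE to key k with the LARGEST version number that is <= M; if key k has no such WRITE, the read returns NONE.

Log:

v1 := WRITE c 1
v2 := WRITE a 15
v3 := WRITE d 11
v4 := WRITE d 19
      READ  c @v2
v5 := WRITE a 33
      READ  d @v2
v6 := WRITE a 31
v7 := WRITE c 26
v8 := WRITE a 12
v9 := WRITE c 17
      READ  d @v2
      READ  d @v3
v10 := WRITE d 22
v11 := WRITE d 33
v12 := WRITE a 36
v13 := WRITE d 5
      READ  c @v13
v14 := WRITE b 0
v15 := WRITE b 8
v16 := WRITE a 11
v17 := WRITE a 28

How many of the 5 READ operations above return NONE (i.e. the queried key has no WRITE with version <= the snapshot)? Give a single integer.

Answer: 2

Derivation:
v1: WRITE c=1  (c history now [(1, 1)])
v2: WRITE a=15  (a history now [(2, 15)])
v3: WRITE d=11  (d history now [(3, 11)])
v4: WRITE d=19  (d history now [(3, 11), (4, 19)])
READ c @v2: history=[(1, 1)] -> pick v1 -> 1
v5: WRITE a=33  (a history now [(2, 15), (5, 33)])
READ d @v2: history=[(3, 11), (4, 19)] -> no version <= 2 -> NONE
v6: WRITE a=31  (a history now [(2, 15), (5, 33), (6, 31)])
v7: WRITE c=26  (c history now [(1, 1), (7, 26)])
v8: WRITE a=12  (a history now [(2, 15), (5, 33), (6, 31), (8, 12)])
v9: WRITE c=17  (c history now [(1, 1), (7, 26), (9, 17)])
READ d @v2: history=[(3, 11), (4, 19)] -> no version <= 2 -> NONE
READ d @v3: history=[(3, 11), (4, 19)] -> pick v3 -> 11
v10: WRITE d=22  (d history now [(3, 11), (4, 19), (10, 22)])
v11: WRITE d=33  (d history now [(3, 11), (4, 19), (10, 22), (11, 33)])
v12: WRITE a=36  (a history now [(2, 15), (5, 33), (6, 31), (8, 12), (12, 36)])
v13: WRITE d=5  (d history now [(3, 11), (4, 19), (10, 22), (11, 33), (13, 5)])
READ c @v13: history=[(1, 1), (7, 26), (9, 17)] -> pick v9 -> 17
v14: WRITE b=0  (b history now [(14, 0)])
v15: WRITE b=8  (b history now [(14, 0), (15, 8)])
v16: WRITE a=11  (a history now [(2, 15), (5, 33), (6, 31), (8, 12), (12, 36), (16, 11)])
v17: WRITE a=28  (a history now [(2, 15), (5, 33), (6, 31), (8, 12), (12, 36), (16, 11), (17, 28)])
Read results in order: ['1', 'NONE', 'NONE', '11', '17']
NONE count = 2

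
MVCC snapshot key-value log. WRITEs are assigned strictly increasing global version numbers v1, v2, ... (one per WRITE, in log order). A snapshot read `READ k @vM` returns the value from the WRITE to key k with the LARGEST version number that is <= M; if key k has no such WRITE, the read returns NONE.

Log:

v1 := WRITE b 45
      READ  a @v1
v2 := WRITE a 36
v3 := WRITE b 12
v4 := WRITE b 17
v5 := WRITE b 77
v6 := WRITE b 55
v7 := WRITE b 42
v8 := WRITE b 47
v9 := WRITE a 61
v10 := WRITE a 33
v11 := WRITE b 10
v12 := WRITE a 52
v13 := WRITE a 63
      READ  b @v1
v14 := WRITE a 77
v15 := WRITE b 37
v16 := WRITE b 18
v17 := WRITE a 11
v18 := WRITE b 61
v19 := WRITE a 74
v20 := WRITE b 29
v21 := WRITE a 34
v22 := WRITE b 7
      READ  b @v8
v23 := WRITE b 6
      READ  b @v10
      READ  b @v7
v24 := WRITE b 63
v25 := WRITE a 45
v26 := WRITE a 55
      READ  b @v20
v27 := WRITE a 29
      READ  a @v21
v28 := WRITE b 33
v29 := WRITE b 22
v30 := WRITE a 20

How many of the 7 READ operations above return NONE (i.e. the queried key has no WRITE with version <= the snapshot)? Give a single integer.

v1: WRITE b=45  (b history now [(1, 45)])
READ a @v1: history=[] -> no version <= 1 -> NONE
v2: WRITE a=36  (a history now [(2, 36)])
v3: WRITE b=12  (b history now [(1, 45), (3, 12)])
v4: WRITE b=17  (b history now [(1, 45), (3, 12), (4, 17)])
v5: WRITE b=77  (b history now [(1, 45), (3, 12), (4, 17), (5, 77)])
v6: WRITE b=55  (b history now [(1, 45), (3, 12), (4, 17), (5, 77), (6, 55)])
v7: WRITE b=42  (b history now [(1, 45), (3, 12), (4, 17), (5, 77), (6, 55), (7, 42)])
v8: WRITE b=47  (b history now [(1, 45), (3, 12), (4, 17), (5, 77), (6, 55), (7, 42), (8, 47)])
v9: WRITE a=61  (a history now [(2, 36), (9, 61)])
v10: WRITE a=33  (a history now [(2, 36), (9, 61), (10, 33)])
v11: WRITE b=10  (b history now [(1, 45), (3, 12), (4, 17), (5, 77), (6, 55), (7, 42), (8, 47), (11, 10)])
v12: WRITE a=52  (a history now [(2, 36), (9, 61), (10, 33), (12, 52)])
v13: WRITE a=63  (a history now [(2, 36), (9, 61), (10, 33), (12, 52), (13, 63)])
READ b @v1: history=[(1, 45), (3, 12), (4, 17), (5, 77), (6, 55), (7, 42), (8, 47), (11, 10)] -> pick v1 -> 45
v14: WRITE a=77  (a history now [(2, 36), (9, 61), (10, 33), (12, 52), (13, 63), (14, 77)])
v15: WRITE b=37  (b history now [(1, 45), (3, 12), (4, 17), (5, 77), (6, 55), (7, 42), (8, 47), (11, 10), (15, 37)])
v16: WRITE b=18  (b history now [(1, 45), (3, 12), (4, 17), (5, 77), (6, 55), (7, 42), (8, 47), (11, 10), (15, 37), (16, 18)])
v17: WRITE a=11  (a history now [(2, 36), (9, 61), (10, 33), (12, 52), (13, 63), (14, 77), (17, 11)])
v18: WRITE b=61  (b history now [(1, 45), (3, 12), (4, 17), (5, 77), (6, 55), (7, 42), (8, 47), (11, 10), (15, 37), (16, 18), (18, 61)])
v19: WRITE a=74  (a history now [(2, 36), (9, 61), (10, 33), (12, 52), (13, 63), (14, 77), (17, 11), (19, 74)])
v20: WRITE b=29  (b history now [(1, 45), (3, 12), (4, 17), (5, 77), (6, 55), (7, 42), (8, 47), (11, 10), (15, 37), (16, 18), (18, 61), (20, 29)])
v21: WRITE a=34  (a history now [(2, 36), (9, 61), (10, 33), (12, 52), (13, 63), (14, 77), (17, 11), (19, 74), (21, 34)])
v22: WRITE b=7  (b history now [(1, 45), (3, 12), (4, 17), (5, 77), (6, 55), (7, 42), (8, 47), (11, 10), (15, 37), (16, 18), (18, 61), (20, 29), (22, 7)])
READ b @v8: history=[(1, 45), (3, 12), (4, 17), (5, 77), (6, 55), (7, 42), (8, 47), (11, 10), (15, 37), (16, 18), (18, 61), (20, 29), (22, 7)] -> pick v8 -> 47
v23: WRITE b=6  (b history now [(1, 45), (3, 12), (4, 17), (5, 77), (6, 55), (7, 42), (8, 47), (11, 10), (15, 37), (16, 18), (18, 61), (20, 29), (22, 7), (23, 6)])
READ b @v10: history=[(1, 45), (3, 12), (4, 17), (5, 77), (6, 55), (7, 42), (8, 47), (11, 10), (15, 37), (16, 18), (18, 61), (20, 29), (22, 7), (23, 6)] -> pick v8 -> 47
READ b @v7: history=[(1, 45), (3, 12), (4, 17), (5, 77), (6, 55), (7, 42), (8, 47), (11, 10), (15, 37), (16, 18), (18, 61), (20, 29), (22, 7), (23, 6)] -> pick v7 -> 42
v24: WRITE b=63  (b history now [(1, 45), (3, 12), (4, 17), (5, 77), (6, 55), (7, 42), (8, 47), (11, 10), (15, 37), (16, 18), (18, 61), (20, 29), (22, 7), (23, 6), (24, 63)])
v25: WRITE a=45  (a history now [(2, 36), (9, 61), (10, 33), (12, 52), (13, 63), (14, 77), (17, 11), (19, 74), (21, 34), (25, 45)])
v26: WRITE a=55  (a history now [(2, 36), (9, 61), (10, 33), (12, 52), (13, 63), (14, 77), (17, 11), (19, 74), (21, 34), (25, 45), (26, 55)])
READ b @v20: history=[(1, 45), (3, 12), (4, 17), (5, 77), (6, 55), (7, 42), (8, 47), (11, 10), (15, 37), (16, 18), (18, 61), (20, 29), (22, 7), (23, 6), (24, 63)] -> pick v20 -> 29
v27: WRITE a=29  (a history now [(2, 36), (9, 61), (10, 33), (12, 52), (13, 63), (14, 77), (17, 11), (19, 74), (21, 34), (25, 45), (26, 55), (27, 29)])
READ a @v21: history=[(2, 36), (9, 61), (10, 33), (12, 52), (13, 63), (14, 77), (17, 11), (19, 74), (21, 34), (25, 45), (26, 55), (27, 29)] -> pick v21 -> 34
v28: WRITE b=33  (b history now [(1, 45), (3, 12), (4, 17), (5, 77), (6, 55), (7, 42), (8, 47), (11, 10), (15, 37), (16, 18), (18, 61), (20, 29), (22, 7), (23, 6), (24, 63), (28, 33)])
v29: WRITE b=22  (b history now [(1, 45), (3, 12), (4, 17), (5, 77), (6, 55), (7, 42), (8, 47), (11, 10), (15, 37), (16, 18), (18, 61), (20, 29), (22, 7), (23, 6), (24, 63), (28, 33), (29, 22)])
v30: WRITE a=20  (a history now [(2, 36), (9, 61), (10, 33), (12, 52), (13, 63), (14, 77), (17, 11), (19, 74), (21, 34), (25, 45), (26, 55), (27, 29), (30, 20)])
Read results in order: ['NONE', '45', '47', '47', '42', '29', '34']
NONE count = 1

Answer: 1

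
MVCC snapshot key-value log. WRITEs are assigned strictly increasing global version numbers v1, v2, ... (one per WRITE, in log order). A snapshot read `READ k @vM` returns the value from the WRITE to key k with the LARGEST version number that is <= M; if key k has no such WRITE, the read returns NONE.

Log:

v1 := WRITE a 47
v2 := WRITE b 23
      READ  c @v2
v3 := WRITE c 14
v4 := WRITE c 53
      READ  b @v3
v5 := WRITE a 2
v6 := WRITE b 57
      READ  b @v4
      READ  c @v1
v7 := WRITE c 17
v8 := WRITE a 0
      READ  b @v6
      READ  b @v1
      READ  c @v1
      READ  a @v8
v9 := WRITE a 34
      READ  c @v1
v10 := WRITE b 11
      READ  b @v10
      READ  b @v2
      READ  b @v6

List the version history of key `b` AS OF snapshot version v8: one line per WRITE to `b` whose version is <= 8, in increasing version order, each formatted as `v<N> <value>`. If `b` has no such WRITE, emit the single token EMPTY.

Answer: v2 23
v6 57

Derivation:
Scan writes for key=b with version <= 8:
  v1 WRITE a 47 -> skip
  v2 WRITE b 23 -> keep
  v3 WRITE c 14 -> skip
  v4 WRITE c 53 -> skip
  v5 WRITE a 2 -> skip
  v6 WRITE b 57 -> keep
  v7 WRITE c 17 -> skip
  v8 WRITE a 0 -> skip
  v9 WRITE a 34 -> skip
  v10 WRITE b 11 -> drop (> snap)
Collected: [(2, 23), (6, 57)]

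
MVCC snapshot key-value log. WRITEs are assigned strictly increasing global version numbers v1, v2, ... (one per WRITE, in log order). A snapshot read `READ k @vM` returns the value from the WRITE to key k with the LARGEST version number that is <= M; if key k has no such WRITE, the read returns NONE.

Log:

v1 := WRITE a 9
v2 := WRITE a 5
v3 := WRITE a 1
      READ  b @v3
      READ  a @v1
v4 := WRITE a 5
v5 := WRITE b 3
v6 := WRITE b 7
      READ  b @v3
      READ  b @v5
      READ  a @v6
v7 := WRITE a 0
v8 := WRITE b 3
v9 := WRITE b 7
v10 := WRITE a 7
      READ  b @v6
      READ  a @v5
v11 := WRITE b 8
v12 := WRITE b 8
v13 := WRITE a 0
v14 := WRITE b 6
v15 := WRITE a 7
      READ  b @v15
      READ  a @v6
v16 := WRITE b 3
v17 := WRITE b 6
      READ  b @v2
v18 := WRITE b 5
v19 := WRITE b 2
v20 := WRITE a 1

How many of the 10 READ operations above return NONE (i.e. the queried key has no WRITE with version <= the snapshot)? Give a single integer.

Answer: 3

Derivation:
v1: WRITE a=9  (a history now [(1, 9)])
v2: WRITE a=5  (a history now [(1, 9), (2, 5)])
v3: WRITE a=1  (a history now [(1, 9), (2, 5), (3, 1)])
READ b @v3: history=[] -> no version <= 3 -> NONE
READ a @v1: history=[(1, 9), (2, 5), (3, 1)] -> pick v1 -> 9
v4: WRITE a=5  (a history now [(1, 9), (2, 5), (3, 1), (4, 5)])
v5: WRITE b=3  (b history now [(5, 3)])
v6: WRITE b=7  (b history now [(5, 3), (6, 7)])
READ b @v3: history=[(5, 3), (6, 7)] -> no version <= 3 -> NONE
READ b @v5: history=[(5, 3), (6, 7)] -> pick v5 -> 3
READ a @v6: history=[(1, 9), (2, 5), (3, 1), (4, 5)] -> pick v4 -> 5
v7: WRITE a=0  (a history now [(1, 9), (2, 5), (3, 1), (4, 5), (7, 0)])
v8: WRITE b=3  (b history now [(5, 3), (6, 7), (8, 3)])
v9: WRITE b=7  (b history now [(5, 3), (6, 7), (8, 3), (9, 7)])
v10: WRITE a=7  (a history now [(1, 9), (2, 5), (3, 1), (4, 5), (7, 0), (10, 7)])
READ b @v6: history=[(5, 3), (6, 7), (8, 3), (9, 7)] -> pick v6 -> 7
READ a @v5: history=[(1, 9), (2, 5), (3, 1), (4, 5), (7, 0), (10, 7)] -> pick v4 -> 5
v11: WRITE b=8  (b history now [(5, 3), (6, 7), (8, 3), (9, 7), (11, 8)])
v12: WRITE b=8  (b history now [(5, 3), (6, 7), (8, 3), (9, 7), (11, 8), (12, 8)])
v13: WRITE a=0  (a history now [(1, 9), (2, 5), (3, 1), (4, 5), (7, 0), (10, 7), (13, 0)])
v14: WRITE b=6  (b history now [(5, 3), (6, 7), (8, 3), (9, 7), (11, 8), (12, 8), (14, 6)])
v15: WRITE a=7  (a history now [(1, 9), (2, 5), (3, 1), (4, 5), (7, 0), (10, 7), (13, 0), (15, 7)])
READ b @v15: history=[(5, 3), (6, 7), (8, 3), (9, 7), (11, 8), (12, 8), (14, 6)] -> pick v14 -> 6
READ a @v6: history=[(1, 9), (2, 5), (3, 1), (4, 5), (7, 0), (10, 7), (13, 0), (15, 7)] -> pick v4 -> 5
v16: WRITE b=3  (b history now [(5, 3), (6, 7), (8, 3), (9, 7), (11, 8), (12, 8), (14, 6), (16, 3)])
v17: WRITE b=6  (b history now [(5, 3), (6, 7), (8, 3), (9, 7), (11, 8), (12, 8), (14, 6), (16, 3), (17, 6)])
READ b @v2: history=[(5, 3), (6, 7), (8, 3), (9, 7), (11, 8), (12, 8), (14, 6), (16, 3), (17, 6)] -> no version <= 2 -> NONE
v18: WRITE b=5  (b history now [(5, 3), (6, 7), (8, 3), (9, 7), (11, 8), (12, 8), (14, 6), (16, 3), (17, 6), (18, 5)])
v19: WRITE b=2  (b history now [(5, 3), (6, 7), (8, 3), (9, 7), (11, 8), (12, 8), (14, 6), (16, 3), (17, 6), (18, 5), (19, 2)])
v20: WRITE a=1  (a history now [(1, 9), (2, 5), (3, 1), (4, 5), (7, 0), (10, 7), (13, 0), (15, 7), (20, 1)])
Read results in order: ['NONE', '9', 'NONE', '3', '5', '7', '5', '6', '5', 'NONE']
NONE count = 3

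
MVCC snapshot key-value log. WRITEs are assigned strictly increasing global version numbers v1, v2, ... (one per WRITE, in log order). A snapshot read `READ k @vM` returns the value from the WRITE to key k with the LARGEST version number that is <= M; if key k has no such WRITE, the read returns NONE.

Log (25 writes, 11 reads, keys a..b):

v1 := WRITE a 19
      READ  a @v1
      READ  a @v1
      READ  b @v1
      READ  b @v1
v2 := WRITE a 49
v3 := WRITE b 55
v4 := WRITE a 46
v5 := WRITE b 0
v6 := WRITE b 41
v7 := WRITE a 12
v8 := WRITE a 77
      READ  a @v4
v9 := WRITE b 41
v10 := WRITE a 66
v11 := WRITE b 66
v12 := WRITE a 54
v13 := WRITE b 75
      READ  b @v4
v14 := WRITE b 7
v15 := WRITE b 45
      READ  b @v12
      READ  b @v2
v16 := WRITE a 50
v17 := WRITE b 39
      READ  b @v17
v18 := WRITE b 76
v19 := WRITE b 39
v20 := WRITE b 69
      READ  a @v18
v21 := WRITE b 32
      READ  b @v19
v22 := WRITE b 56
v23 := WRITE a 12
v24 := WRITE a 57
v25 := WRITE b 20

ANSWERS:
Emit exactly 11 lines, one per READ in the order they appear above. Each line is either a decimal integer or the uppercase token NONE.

v1: WRITE a=19  (a history now [(1, 19)])
READ a @v1: history=[(1, 19)] -> pick v1 -> 19
READ a @v1: history=[(1, 19)] -> pick v1 -> 19
READ b @v1: history=[] -> no version <= 1 -> NONE
READ b @v1: history=[] -> no version <= 1 -> NONE
v2: WRITE a=49  (a history now [(1, 19), (2, 49)])
v3: WRITE b=55  (b history now [(3, 55)])
v4: WRITE a=46  (a history now [(1, 19), (2, 49), (4, 46)])
v5: WRITE b=0  (b history now [(3, 55), (5, 0)])
v6: WRITE b=41  (b history now [(3, 55), (5, 0), (6, 41)])
v7: WRITE a=12  (a history now [(1, 19), (2, 49), (4, 46), (7, 12)])
v8: WRITE a=77  (a history now [(1, 19), (2, 49), (4, 46), (7, 12), (8, 77)])
READ a @v4: history=[(1, 19), (2, 49), (4, 46), (7, 12), (8, 77)] -> pick v4 -> 46
v9: WRITE b=41  (b history now [(3, 55), (5, 0), (6, 41), (9, 41)])
v10: WRITE a=66  (a history now [(1, 19), (2, 49), (4, 46), (7, 12), (8, 77), (10, 66)])
v11: WRITE b=66  (b history now [(3, 55), (5, 0), (6, 41), (9, 41), (11, 66)])
v12: WRITE a=54  (a history now [(1, 19), (2, 49), (4, 46), (7, 12), (8, 77), (10, 66), (12, 54)])
v13: WRITE b=75  (b history now [(3, 55), (5, 0), (6, 41), (9, 41), (11, 66), (13, 75)])
READ b @v4: history=[(3, 55), (5, 0), (6, 41), (9, 41), (11, 66), (13, 75)] -> pick v3 -> 55
v14: WRITE b=7  (b history now [(3, 55), (5, 0), (6, 41), (9, 41), (11, 66), (13, 75), (14, 7)])
v15: WRITE b=45  (b history now [(3, 55), (5, 0), (6, 41), (9, 41), (11, 66), (13, 75), (14, 7), (15, 45)])
READ b @v12: history=[(3, 55), (5, 0), (6, 41), (9, 41), (11, 66), (13, 75), (14, 7), (15, 45)] -> pick v11 -> 66
READ b @v2: history=[(3, 55), (5, 0), (6, 41), (9, 41), (11, 66), (13, 75), (14, 7), (15, 45)] -> no version <= 2 -> NONE
v16: WRITE a=50  (a history now [(1, 19), (2, 49), (4, 46), (7, 12), (8, 77), (10, 66), (12, 54), (16, 50)])
v17: WRITE b=39  (b history now [(3, 55), (5, 0), (6, 41), (9, 41), (11, 66), (13, 75), (14, 7), (15, 45), (17, 39)])
READ b @v17: history=[(3, 55), (5, 0), (6, 41), (9, 41), (11, 66), (13, 75), (14, 7), (15, 45), (17, 39)] -> pick v17 -> 39
v18: WRITE b=76  (b history now [(3, 55), (5, 0), (6, 41), (9, 41), (11, 66), (13, 75), (14, 7), (15, 45), (17, 39), (18, 76)])
v19: WRITE b=39  (b history now [(3, 55), (5, 0), (6, 41), (9, 41), (11, 66), (13, 75), (14, 7), (15, 45), (17, 39), (18, 76), (19, 39)])
v20: WRITE b=69  (b history now [(3, 55), (5, 0), (6, 41), (9, 41), (11, 66), (13, 75), (14, 7), (15, 45), (17, 39), (18, 76), (19, 39), (20, 69)])
READ a @v18: history=[(1, 19), (2, 49), (4, 46), (7, 12), (8, 77), (10, 66), (12, 54), (16, 50)] -> pick v16 -> 50
v21: WRITE b=32  (b history now [(3, 55), (5, 0), (6, 41), (9, 41), (11, 66), (13, 75), (14, 7), (15, 45), (17, 39), (18, 76), (19, 39), (20, 69), (21, 32)])
READ b @v19: history=[(3, 55), (5, 0), (6, 41), (9, 41), (11, 66), (13, 75), (14, 7), (15, 45), (17, 39), (18, 76), (19, 39), (20, 69), (21, 32)] -> pick v19 -> 39
v22: WRITE b=56  (b history now [(3, 55), (5, 0), (6, 41), (9, 41), (11, 66), (13, 75), (14, 7), (15, 45), (17, 39), (18, 76), (19, 39), (20, 69), (21, 32), (22, 56)])
v23: WRITE a=12  (a history now [(1, 19), (2, 49), (4, 46), (7, 12), (8, 77), (10, 66), (12, 54), (16, 50), (23, 12)])
v24: WRITE a=57  (a history now [(1, 19), (2, 49), (4, 46), (7, 12), (8, 77), (10, 66), (12, 54), (16, 50), (23, 12), (24, 57)])
v25: WRITE b=20  (b history now [(3, 55), (5, 0), (6, 41), (9, 41), (11, 66), (13, 75), (14, 7), (15, 45), (17, 39), (18, 76), (19, 39), (20, 69), (21, 32), (22, 56), (25, 20)])

Answer: 19
19
NONE
NONE
46
55
66
NONE
39
50
39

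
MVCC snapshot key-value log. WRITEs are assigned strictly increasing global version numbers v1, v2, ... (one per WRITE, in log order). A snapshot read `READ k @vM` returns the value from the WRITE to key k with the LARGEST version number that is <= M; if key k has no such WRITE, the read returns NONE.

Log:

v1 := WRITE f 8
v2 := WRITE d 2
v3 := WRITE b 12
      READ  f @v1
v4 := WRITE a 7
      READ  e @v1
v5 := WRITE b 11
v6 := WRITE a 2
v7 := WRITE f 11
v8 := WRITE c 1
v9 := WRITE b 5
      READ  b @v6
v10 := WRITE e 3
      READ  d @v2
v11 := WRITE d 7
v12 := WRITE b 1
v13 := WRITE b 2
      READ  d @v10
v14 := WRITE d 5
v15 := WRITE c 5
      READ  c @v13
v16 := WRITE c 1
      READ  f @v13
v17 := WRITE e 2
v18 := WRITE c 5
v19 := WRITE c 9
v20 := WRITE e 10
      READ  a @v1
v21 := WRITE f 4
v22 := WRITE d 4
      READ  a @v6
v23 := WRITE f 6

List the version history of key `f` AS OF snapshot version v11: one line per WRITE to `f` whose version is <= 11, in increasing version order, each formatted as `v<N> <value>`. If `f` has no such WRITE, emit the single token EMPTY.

Answer: v1 8
v7 11

Derivation:
Scan writes for key=f with version <= 11:
  v1 WRITE f 8 -> keep
  v2 WRITE d 2 -> skip
  v3 WRITE b 12 -> skip
  v4 WRITE a 7 -> skip
  v5 WRITE b 11 -> skip
  v6 WRITE a 2 -> skip
  v7 WRITE f 11 -> keep
  v8 WRITE c 1 -> skip
  v9 WRITE b 5 -> skip
  v10 WRITE e 3 -> skip
  v11 WRITE d 7 -> skip
  v12 WRITE b 1 -> skip
  v13 WRITE b 2 -> skip
  v14 WRITE d 5 -> skip
  v15 WRITE c 5 -> skip
  v16 WRITE c 1 -> skip
  v17 WRITE e 2 -> skip
  v18 WRITE c 5 -> skip
  v19 WRITE c 9 -> skip
  v20 WRITE e 10 -> skip
  v21 WRITE f 4 -> drop (> snap)
  v22 WRITE d 4 -> skip
  v23 WRITE f 6 -> drop (> snap)
Collected: [(1, 8), (7, 11)]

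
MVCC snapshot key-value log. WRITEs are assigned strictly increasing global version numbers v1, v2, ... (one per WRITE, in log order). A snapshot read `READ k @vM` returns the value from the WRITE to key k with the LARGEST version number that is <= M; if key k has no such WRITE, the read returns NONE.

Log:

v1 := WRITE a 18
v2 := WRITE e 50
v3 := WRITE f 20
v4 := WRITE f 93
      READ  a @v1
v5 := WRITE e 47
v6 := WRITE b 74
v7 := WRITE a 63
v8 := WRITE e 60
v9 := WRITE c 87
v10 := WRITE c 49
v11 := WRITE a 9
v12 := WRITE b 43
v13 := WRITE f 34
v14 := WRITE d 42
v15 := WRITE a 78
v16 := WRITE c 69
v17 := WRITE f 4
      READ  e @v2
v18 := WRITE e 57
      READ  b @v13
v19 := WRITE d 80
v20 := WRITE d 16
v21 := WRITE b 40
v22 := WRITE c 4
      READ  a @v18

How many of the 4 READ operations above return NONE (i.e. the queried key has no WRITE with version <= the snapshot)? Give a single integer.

Answer: 0

Derivation:
v1: WRITE a=18  (a history now [(1, 18)])
v2: WRITE e=50  (e history now [(2, 50)])
v3: WRITE f=20  (f history now [(3, 20)])
v4: WRITE f=93  (f history now [(3, 20), (4, 93)])
READ a @v1: history=[(1, 18)] -> pick v1 -> 18
v5: WRITE e=47  (e history now [(2, 50), (5, 47)])
v6: WRITE b=74  (b history now [(6, 74)])
v7: WRITE a=63  (a history now [(1, 18), (7, 63)])
v8: WRITE e=60  (e history now [(2, 50), (5, 47), (8, 60)])
v9: WRITE c=87  (c history now [(9, 87)])
v10: WRITE c=49  (c history now [(9, 87), (10, 49)])
v11: WRITE a=9  (a history now [(1, 18), (7, 63), (11, 9)])
v12: WRITE b=43  (b history now [(6, 74), (12, 43)])
v13: WRITE f=34  (f history now [(3, 20), (4, 93), (13, 34)])
v14: WRITE d=42  (d history now [(14, 42)])
v15: WRITE a=78  (a history now [(1, 18), (7, 63), (11, 9), (15, 78)])
v16: WRITE c=69  (c history now [(9, 87), (10, 49), (16, 69)])
v17: WRITE f=4  (f history now [(3, 20), (4, 93), (13, 34), (17, 4)])
READ e @v2: history=[(2, 50), (5, 47), (8, 60)] -> pick v2 -> 50
v18: WRITE e=57  (e history now [(2, 50), (5, 47), (8, 60), (18, 57)])
READ b @v13: history=[(6, 74), (12, 43)] -> pick v12 -> 43
v19: WRITE d=80  (d history now [(14, 42), (19, 80)])
v20: WRITE d=16  (d history now [(14, 42), (19, 80), (20, 16)])
v21: WRITE b=40  (b history now [(6, 74), (12, 43), (21, 40)])
v22: WRITE c=4  (c history now [(9, 87), (10, 49), (16, 69), (22, 4)])
READ a @v18: history=[(1, 18), (7, 63), (11, 9), (15, 78)] -> pick v15 -> 78
Read results in order: ['18', '50', '43', '78']
NONE count = 0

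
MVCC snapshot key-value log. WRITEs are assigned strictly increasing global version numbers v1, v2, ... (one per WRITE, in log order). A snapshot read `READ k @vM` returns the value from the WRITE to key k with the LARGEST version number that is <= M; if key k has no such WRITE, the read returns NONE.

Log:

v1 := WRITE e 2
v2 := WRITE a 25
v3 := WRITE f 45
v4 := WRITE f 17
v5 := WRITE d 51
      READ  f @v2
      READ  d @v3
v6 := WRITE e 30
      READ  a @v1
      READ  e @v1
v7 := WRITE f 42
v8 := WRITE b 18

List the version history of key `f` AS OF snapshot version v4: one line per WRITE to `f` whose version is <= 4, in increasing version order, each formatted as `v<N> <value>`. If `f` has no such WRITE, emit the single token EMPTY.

Answer: v3 45
v4 17

Derivation:
Scan writes for key=f with version <= 4:
  v1 WRITE e 2 -> skip
  v2 WRITE a 25 -> skip
  v3 WRITE f 45 -> keep
  v4 WRITE f 17 -> keep
  v5 WRITE d 51 -> skip
  v6 WRITE e 30 -> skip
  v7 WRITE f 42 -> drop (> snap)
  v8 WRITE b 18 -> skip
Collected: [(3, 45), (4, 17)]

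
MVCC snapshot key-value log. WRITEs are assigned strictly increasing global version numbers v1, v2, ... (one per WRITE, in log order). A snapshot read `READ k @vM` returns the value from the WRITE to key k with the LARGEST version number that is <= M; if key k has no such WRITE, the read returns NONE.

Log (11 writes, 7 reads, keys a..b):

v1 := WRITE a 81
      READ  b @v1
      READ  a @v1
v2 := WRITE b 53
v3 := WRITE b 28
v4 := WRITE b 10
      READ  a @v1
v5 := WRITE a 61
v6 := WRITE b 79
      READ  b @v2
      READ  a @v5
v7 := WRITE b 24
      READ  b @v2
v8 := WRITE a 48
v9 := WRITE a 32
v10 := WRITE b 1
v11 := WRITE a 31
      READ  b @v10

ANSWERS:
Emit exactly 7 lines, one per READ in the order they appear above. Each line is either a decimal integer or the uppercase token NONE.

Answer: NONE
81
81
53
61
53
1

Derivation:
v1: WRITE a=81  (a history now [(1, 81)])
READ b @v1: history=[] -> no version <= 1 -> NONE
READ a @v1: history=[(1, 81)] -> pick v1 -> 81
v2: WRITE b=53  (b history now [(2, 53)])
v3: WRITE b=28  (b history now [(2, 53), (3, 28)])
v4: WRITE b=10  (b history now [(2, 53), (3, 28), (4, 10)])
READ a @v1: history=[(1, 81)] -> pick v1 -> 81
v5: WRITE a=61  (a history now [(1, 81), (5, 61)])
v6: WRITE b=79  (b history now [(2, 53), (3, 28), (4, 10), (6, 79)])
READ b @v2: history=[(2, 53), (3, 28), (4, 10), (6, 79)] -> pick v2 -> 53
READ a @v5: history=[(1, 81), (5, 61)] -> pick v5 -> 61
v7: WRITE b=24  (b history now [(2, 53), (3, 28), (4, 10), (6, 79), (7, 24)])
READ b @v2: history=[(2, 53), (3, 28), (4, 10), (6, 79), (7, 24)] -> pick v2 -> 53
v8: WRITE a=48  (a history now [(1, 81), (5, 61), (8, 48)])
v9: WRITE a=32  (a history now [(1, 81), (5, 61), (8, 48), (9, 32)])
v10: WRITE b=1  (b history now [(2, 53), (3, 28), (4, 10), (6, 79), (7, 24), (10, 1)])
v11: WRITE a=31  (a history now [(1, 81), (5, 61), (8, 48), (9, 32), (11, 31)])
READ b @v10: history=[(2, 53), (3, 28), (4, 10), (6, 79), (7, 24), (10, 1)] -> pick v10 -> 1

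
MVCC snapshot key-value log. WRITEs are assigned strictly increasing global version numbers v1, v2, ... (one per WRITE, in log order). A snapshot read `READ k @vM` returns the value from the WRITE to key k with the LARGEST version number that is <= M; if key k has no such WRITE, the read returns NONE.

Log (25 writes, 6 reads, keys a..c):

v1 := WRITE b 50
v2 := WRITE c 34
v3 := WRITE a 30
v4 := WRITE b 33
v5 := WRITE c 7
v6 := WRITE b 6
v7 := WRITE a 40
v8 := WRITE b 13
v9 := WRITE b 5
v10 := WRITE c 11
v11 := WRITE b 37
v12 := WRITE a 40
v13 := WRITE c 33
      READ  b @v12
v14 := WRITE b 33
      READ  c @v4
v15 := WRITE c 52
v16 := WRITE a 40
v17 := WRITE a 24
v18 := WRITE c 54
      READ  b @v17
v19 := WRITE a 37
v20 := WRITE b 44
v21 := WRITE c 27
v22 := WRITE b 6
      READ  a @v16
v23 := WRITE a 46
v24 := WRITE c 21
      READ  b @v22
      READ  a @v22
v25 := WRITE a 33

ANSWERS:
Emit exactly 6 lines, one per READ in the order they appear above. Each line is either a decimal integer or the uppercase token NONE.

v1: WRITE b=50  (b history now [(1, 50)])
v2: WRITE c=34  (c history now [(2, 34)])
v3: WRITE a=30  (a history now [(3, 30)])
v4: WRITE b=33  (b history now [(1, 50), (4, 33)])
v5: WRITE c=7  (c history now [(2, 34), (5, 7)])
v6: WRITE b=6  (b history now [(1, 50), (4, 33), (6, 6)])
v7: WRITE a=40  (a history now [(3, 30), (7, 40)])
v8: WRITE b=13  (b history now [(1, 50), (4, 33), (6, 6), (8, 13)])
v9: WRITE b=5  (b history now [(1, 50), (4, 33), (6, 6), (8, 13), (9, 5)])
v10: WRITE c=11  (c history now [(2, 34), (5, 7), (10, 11)])
v11: WRITE b=37  (b history now [(1, 50), (4, 33), (6, 6), (8, 13), (9, 5), (11, 37)])
v12: WRITE a=40  (a history now [(3, 30), (7, 40), (12, 40)])
v13: WRITE c=33  (c history now [(2, 34), (5, 7), (10, 11), (13, 33)])
READ b @v12: history=[(1, 50), (4, 33), (6, 6), (8, 13), (9, 5), (11, 37)] -> pick v11 -> 37
v14: WRITE b=33  (b history now [(1, 50), (4, 33), (6, 6), (8, 13), (9, 5), (11, 37), (14, 33)])
READ c @v4: history=[(2, 34), (5, 7), (10, 11), (13, 33)] -> pick v2 -> 34
v15: WRITE c=52  (c history now [(2, 34), (5, 7), (10, 11), (13, 33), (15, 52)])
v16: WRITE a=40  (a history now [(3, 30), (7, 40), (12, 40), (16, 40)])
v17: WRITE a=24  (a history now [(3, 30), (7, 40), (12, 40), (16, 40), (17, 24)])
v18: WRITE c=54  (c history now [(2, 34), (5, 7), (10, 11), (13, 33), (15, 52), (18, 54)])
READ b @v17: history=[(1, 50), (4, 33), (6, 6), (8, 13), (9, 5), (11, 37), (14, 33)] -> pick v14 -> 33
v19: WRITE a=37  (a history now [(3, 30), (7, 40), (12, 40), (16, 40), (17, 24), (19, 37)])
v20: WRITE b=44  (b history now [(1, 50), (4, 33), (6, 6), (8, 13), (9, 5), (11, 37), (14, 33), (20, 44)])
v21: WRITE c=27  (c history now [(2, 34), (5, 7), (10, 11), (13, 33), (15, 52), (18, 54), (21, 27)])
v22: WRITE b=6  (b history now [(1, 50), (4, 33), (6, 6), (8, 13), (9, 5), (11, 37), (14, 33), (20, 44), (22, 6)])
READ a @v16: history=[(3, 30), (7, 40), (12, 40), (16, 40), (17, 24), (19, 37)] -> pick v16 -> 40
v23: WRITE a=46  (a history now [(3, 30), (7, 40), (12, 40), (16, 40), (17, 24), (19, 37), (23, 46)])
v24: WRITE c=21  (c history now [(2, 34), (5, 7), (10, 11), (13, 33), (15, 52), (18, 54), (21, 27), (24, 21)])
READ b @v22: history=[(1, 50), (4, 33), (6, 6), (8, 13), (9, 5), (11, 37), (14, 33), (20, 44), (22, 6)] -> pick v22 -> 6
READ a @v22: history=[(3, 30), (7, 40), (12, 40), (16, 40), (17, 24), (19, 37), (23, 46)] -> pick v19 -> 37
v25: WRITE a=33  (a history now [(3, 30), (7, 40), (12, 40), (16, 40), (17, 24), (19, 37), (23, 46), (25, 33)])

Answer: 37
34
33
40
6
37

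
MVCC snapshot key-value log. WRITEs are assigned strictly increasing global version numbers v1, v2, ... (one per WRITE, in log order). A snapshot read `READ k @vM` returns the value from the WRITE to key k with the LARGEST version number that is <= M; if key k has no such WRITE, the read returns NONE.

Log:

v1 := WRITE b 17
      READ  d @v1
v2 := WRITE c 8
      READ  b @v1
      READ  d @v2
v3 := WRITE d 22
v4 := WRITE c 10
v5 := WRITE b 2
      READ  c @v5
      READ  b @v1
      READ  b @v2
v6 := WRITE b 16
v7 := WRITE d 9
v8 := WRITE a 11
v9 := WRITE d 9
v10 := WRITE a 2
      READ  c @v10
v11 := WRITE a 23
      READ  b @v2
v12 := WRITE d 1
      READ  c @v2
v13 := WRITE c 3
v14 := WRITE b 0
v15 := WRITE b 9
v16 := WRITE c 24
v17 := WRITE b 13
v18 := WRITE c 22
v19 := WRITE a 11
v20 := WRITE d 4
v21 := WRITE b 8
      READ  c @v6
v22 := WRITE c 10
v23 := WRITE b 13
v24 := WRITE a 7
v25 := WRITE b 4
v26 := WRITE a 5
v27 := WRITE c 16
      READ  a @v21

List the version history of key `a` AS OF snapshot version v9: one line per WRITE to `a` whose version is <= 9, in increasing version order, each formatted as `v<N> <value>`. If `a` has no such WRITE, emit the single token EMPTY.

Answer: v8 11

Derivation:
Scan writes for key=a with version <= 9:
  v1 WRITE b 17 -> skip
  v2 WRITE c 8 -> skip
  v3 WRITE d 22 -> skip
  v4 WRITE c 10 -> skip
  v5 WRITE b 2 -> skip
  v6 WRITE b 16 -> skip
  v7 WRITE d 9 -> skip
  v8 WRITE a 11 -> keep
  v9 WRITE d 9 -> skip
  v10 WRITE a 2 -> drop (> snap)
  v11 WRITE a 23 -> drop (> snap)
  v12 WRITE d 1 -> skip
  v13 WRITE c 3 -> skip
  v14 WRITE b 0 -> skip
  v15 WRITE b 9 -> skip
  v16 WRITE c 24 -> skip
  v17 WRITE b 13 -> skip
  v18 WRITE c 22 -> skip
  v19 WRITE a 11 -> drop (> snap)
  v20 WRITE d 4 -> skip
  v21 WRITE b 8 -> skip
  v22 WRITE c 10 -> skip
  v23 WRITE b 13 -> skip
  v24 WRITE a 7 -> drop (> snap)
  v25 WRITE b 4 -> skip
  v26 WRITE a 5 -> drop (> snap)
  v27 WRITE c 16 -> skip
Collected: [(8, 11)]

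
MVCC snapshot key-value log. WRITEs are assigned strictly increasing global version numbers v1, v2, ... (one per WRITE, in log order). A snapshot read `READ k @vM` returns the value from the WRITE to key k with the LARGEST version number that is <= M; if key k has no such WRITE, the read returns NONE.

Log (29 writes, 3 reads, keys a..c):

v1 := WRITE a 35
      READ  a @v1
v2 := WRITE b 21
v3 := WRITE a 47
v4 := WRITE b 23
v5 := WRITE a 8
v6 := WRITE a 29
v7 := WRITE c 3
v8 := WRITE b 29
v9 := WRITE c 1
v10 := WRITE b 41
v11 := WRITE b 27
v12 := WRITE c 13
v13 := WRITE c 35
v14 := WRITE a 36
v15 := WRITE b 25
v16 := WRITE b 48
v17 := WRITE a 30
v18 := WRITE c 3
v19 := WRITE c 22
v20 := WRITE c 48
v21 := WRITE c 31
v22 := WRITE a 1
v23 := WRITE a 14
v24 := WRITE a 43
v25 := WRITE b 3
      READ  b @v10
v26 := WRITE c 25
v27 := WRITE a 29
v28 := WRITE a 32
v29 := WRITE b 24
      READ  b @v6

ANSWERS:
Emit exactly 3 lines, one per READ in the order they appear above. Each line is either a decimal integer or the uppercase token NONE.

v1: WRITE a=35  (a history now [(1, 35)])
READ a @v1: history=[(1, 35)] -> pick v1 -> 35
v2: WRITE b=21  (b history now [(2, 21)])
v3: WRITE a=47  (a history now [(1, 35), (3, 47)])
v4: WRITE b=23  (b history now [(2, 21), (4, 23)])
v5: WRITE a=8  (a history now [(1, 35), (3, 47), (5, 8)])
v6: WRITE a=29  (a history now [(1, 35), (3, 47), (5, 8), (6, 29)])
v7: WRITE c=3  (c history now [(7, 3)])
v8: WRITE b=29  (b history now [(2, 21), (4, 23), (8, 29)])
v9: WRITE c=1  (c history now [(7, 3), (9, 1)])
v10: WRITE b=41  (b history now [(2, 21), (4, 23), (8, 29), (10, 41)])
v11: WRITE b=27  (b history now [(2, 21), (4, 23), (8, 29), (10, 41), (11, 27)])
v12: WRITE c=13  (c history now [(7, 3), (9, 1), (12, 13)])
v13: WRITE c=35  (c history now [(7, 3), (9, 1), (12, 13), (13, 35)])
v14: WRITE a=36  (a history now [(1, 35), (3, 47), (5, 8), (6, 29), (14, 36)])
v15: WRITE b=25  (b history now [(2, 21), (4, 23), (8, 29), (10, 41), (11, 27), (15, 25)])
v16: WRITE b=48  (b history now [(2, 21), (4, 23), (8, 29), (10, 41), (11, 27), (15, 25), (16, 48)])
v17: WRITE a=30  (a history now [(1, 35), (3, 47), (5, 8), (6, 29), (14, 36), (17, 30)])
v18: WRITE c=3  (c history now [(7, 3), (9, 1), (12, 13), (13, 35), (18, 3)])
v19: WRITE c=22  (c history now [(7, 3), (9, 1), (12, 13), (13, 35), (18, 3), (19, 22)])
v20: WRITE c=48  (c history now [(7, 3), (9, 1), (12, 13), (13, 35), (18, 3), (19, 22), (20, 48)])
v21: WRITE c=31  (c history now [(7, 3), (9, 1), (12, 13), (13, 35), (18, 3), (19, 22), (20, 48), (21, 31)])
v22: WRITE a=1  (a history now [(1, 35), (3, 47), (5, 8), (6, 29), (14, 36), (17, 30), (22, 1)])
v23: WRITE a=14  (a history now [(1, 35), (3, 47), (5, 8), (6, 29), (14, 36), (17, 30), (22, 1), (23, 14)])
v24: WRITE a=43  (a history now [(1, 35), (3, 47), (5, 8), (6, 29), (14, 36), (17, 30), (22, 1), (23, 14), (24, 43)])
v25: WRITE b=3  (b history now [(2, 21), (4, 23), (8, 29), (10, 41), (11, 27), (15, 25), (16, 48), (25, 3)])
READ b @v10: history=[(2, 21), (4, 23), (8, 29), (10, 41), (11, 27), (15, 25), (16, 48), (25, 3)] -> pick v10 -> 41
v26: WRITE c=25  (c history now [(7, 3), (9, 1), (12, 13), (13, 35), (18, 3), (19, 22), (20, 48), (21, 31), (26, 25)])
v27: WRITE a=29  (a history now [(1, 35), (3, 47), (5, 8), (6, 29), (14, 36), (17, 30), (22, 1), (23, 14), (24, 43), (27, 29)])
v28: WRITE a=32  (a history now [(1, 35), (3, 47), (5, 8), (6, 29), (14, 36), (17, 30), (22, 1), (23, 14), (24, 43), (27, 29), (28, 32)])
v29: WRITE b=24  (b history now [(2, 21), (4, 23), (8, 29), (10, 41), (11, 27), (15, 25), (16, 48), (25, 3), (29, 24)])
READ b @v6: history=[(2, 21), (4, 23), (8, 29), (10, 41), (11, 27), (15, 25), (16, 48), (25, 3), (29, 24)] -> pick v4 -> 23

Answer: 35
41
23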